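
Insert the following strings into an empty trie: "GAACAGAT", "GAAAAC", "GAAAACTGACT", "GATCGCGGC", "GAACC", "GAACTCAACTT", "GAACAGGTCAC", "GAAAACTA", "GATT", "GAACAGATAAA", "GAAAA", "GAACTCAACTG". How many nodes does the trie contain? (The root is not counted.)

For each word, the new-node count is its length minus the longest prefix already in the trie:
  "GAACAGAT" → 8 new (G, A, A, C, A, G, A, T)
  "GAAAAC" → prefix "GAA" already present; 3 new (A, A, C)
  "GAAAACTGACT" → prefix "GAAAAC" already present; 5 new (T, G, A, C, T)
  "GATCGCGGC" → prefix "GA" already present; 7 new (T, C, G, C, G, G, C)
  "GAACC" → prefix "GAAC" already present; 1 new (C)
  "GAACTCAACTT" → prefix "GAAC" already present; 7 new (T, C, A, A, C, T, T)
  "GAACAGGTCAC" → prefix "GAACAG" already present; 5 new (G, T, C, A, C)
  "GAAAACTA" → prefix "GAAAACT" already present; 1 new (A)
  "GATT" → prefix "GAT" already present; 1 new (T)
  "GAACAGATAAA" → prefix "GAACAGAT" already present; 3 new (A, A, A)
  "GAAAA" → prefix "GAAAA" already present; 0 new (none)
  "GAACTCAACTG" → prefix "GAACTCAACT" already present; 1 new (G)
Total nodes = 8 + 3 + 5 + 7 + 1 + 7 + 5 + 1 + 1 + 3 + 0 + 1 = 42

42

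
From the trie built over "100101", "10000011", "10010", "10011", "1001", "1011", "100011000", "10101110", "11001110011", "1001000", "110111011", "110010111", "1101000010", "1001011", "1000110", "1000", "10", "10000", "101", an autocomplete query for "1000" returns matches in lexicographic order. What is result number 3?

10000011

DFS of the "1000" subtree visits, in order: "1000", "10000", "10000011", "1000110", "100011000"
Position 3: 10000011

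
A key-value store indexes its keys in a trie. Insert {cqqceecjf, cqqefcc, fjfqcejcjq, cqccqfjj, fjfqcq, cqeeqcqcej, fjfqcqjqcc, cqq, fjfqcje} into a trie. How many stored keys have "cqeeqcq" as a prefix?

1

Walk to "cqeeqcq"; the words in its subtree are exactly those with that prefix.
Words under "cqeeqcq": cqeeqcqcej
Count: 1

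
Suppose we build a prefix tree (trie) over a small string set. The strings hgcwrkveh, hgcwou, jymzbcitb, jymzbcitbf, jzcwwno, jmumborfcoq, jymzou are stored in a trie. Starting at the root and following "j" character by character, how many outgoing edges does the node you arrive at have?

3

Follow the path "j" to its node, then look at its outgoing edges.
Distinct next characters after "j": m, y, z.
That node has 3 child edges.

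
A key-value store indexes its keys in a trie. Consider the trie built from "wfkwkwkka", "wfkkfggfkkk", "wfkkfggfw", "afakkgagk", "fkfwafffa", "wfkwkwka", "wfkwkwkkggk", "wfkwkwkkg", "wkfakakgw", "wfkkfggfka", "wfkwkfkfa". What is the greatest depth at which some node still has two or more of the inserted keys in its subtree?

Look for the deepest trie node that still has at least two words in its subtree.
e.g. "wfkkfggfka" and "wfkkfggfkkk" share the prefix "wfkkfggfk" of length 9; no pair shares a longer one.
Longest shared-prefix length: 9

9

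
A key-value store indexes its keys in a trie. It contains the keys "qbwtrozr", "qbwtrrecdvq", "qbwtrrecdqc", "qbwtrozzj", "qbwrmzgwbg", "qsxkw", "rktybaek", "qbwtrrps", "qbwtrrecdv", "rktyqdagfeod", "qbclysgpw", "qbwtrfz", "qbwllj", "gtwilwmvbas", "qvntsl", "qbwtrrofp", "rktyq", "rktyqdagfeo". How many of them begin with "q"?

13

Walk to "q"; the words in its subtree are exactly those with that prefix.
Words under "q": qbclysgpw, qbwllj, qbwrmzgwbg, qbwtrfz, qbwtrozr, qbwtrozzj, qbwtrrecdqc, qbwtrrecdv, qbwtrrecdvq, qbwtrrofp, qbwtrrps, qsxkw, qvntsl
Count: 13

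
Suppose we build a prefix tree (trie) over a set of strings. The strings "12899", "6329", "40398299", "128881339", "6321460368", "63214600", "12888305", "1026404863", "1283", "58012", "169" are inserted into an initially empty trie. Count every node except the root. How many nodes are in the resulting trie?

51

Insert word by word; a character creates a node only if that edge doesn't already exist:
  "12899" → 5 new (1, 2, 8, 9, 9)
  "6329" → 4 new (6, 3, 2, 9)
  "40398299" → 8 new (4, 0, 3, 9, 8, 2, 9, 9)
  "128881339" → prefix "128" already present; 6 new (8, 8, 1, 3, 3, 9)
  "6321460368" → prefix "632" already present; 7 new (1, 4, 6, 0, 3, 6, 8)
  "63214600" → prefix "6321460" already present; 1 new (0)
  "12888305" → prefix "12888" already present; 3 new (3, 0, 5)
  "1026404863" → prefix "1" already present; 9 new (0, 2, 6, 4, 0, 4, 8, 6, 3)
  "1283" → prefix "128" already present; 1 new (3)
  "58012" → 5 new (5, 8, 0, 1, 2)
  "169" → prefix "1" already present; 2 new (6, 9)
Total nodes = 5 + 4 + 8 + 6 + 7 + 1 + 3 + 9 + 1 + 5 + 2 = 51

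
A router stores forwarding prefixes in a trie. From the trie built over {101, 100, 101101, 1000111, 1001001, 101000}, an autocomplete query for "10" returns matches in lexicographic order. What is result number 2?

Words with prefix "10", in lexicographic order: "100", "1000111", "1001001", "101", "101000", "101101"
Position 2: 1000111

1000111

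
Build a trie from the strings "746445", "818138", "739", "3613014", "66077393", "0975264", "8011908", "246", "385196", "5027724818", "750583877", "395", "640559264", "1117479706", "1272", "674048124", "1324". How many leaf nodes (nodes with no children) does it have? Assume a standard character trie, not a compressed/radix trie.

17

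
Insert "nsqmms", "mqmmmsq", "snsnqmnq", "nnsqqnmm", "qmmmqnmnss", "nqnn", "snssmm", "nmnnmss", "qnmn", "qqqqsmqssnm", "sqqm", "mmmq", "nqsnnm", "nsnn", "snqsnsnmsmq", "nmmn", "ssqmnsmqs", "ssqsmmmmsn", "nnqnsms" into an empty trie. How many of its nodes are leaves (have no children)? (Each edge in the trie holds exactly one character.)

19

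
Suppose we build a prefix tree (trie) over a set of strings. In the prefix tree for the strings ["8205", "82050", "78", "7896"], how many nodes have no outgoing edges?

2

Leaves are exactly the stored words that no other stored word extends.
Those words: "7896", "82050"
Leaf count: 2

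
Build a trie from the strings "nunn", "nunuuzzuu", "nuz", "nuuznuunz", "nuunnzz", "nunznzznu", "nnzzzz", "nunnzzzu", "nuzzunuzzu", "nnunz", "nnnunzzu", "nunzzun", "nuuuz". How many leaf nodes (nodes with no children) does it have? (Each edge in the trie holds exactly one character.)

11

A leaf is a node with no children — equivalently, the end of a word that is not a proper prefix of any other stored word.
Those words: "nnnunzzu", "nnunz", "nnzzzz", "nunnzzzu", "nunuuzzuu", "nunznzznu", "nunzzun", "nuunnzz", "nuuuz", "nuuznuunz", "nuzzunuzzu"
Leaf count: 11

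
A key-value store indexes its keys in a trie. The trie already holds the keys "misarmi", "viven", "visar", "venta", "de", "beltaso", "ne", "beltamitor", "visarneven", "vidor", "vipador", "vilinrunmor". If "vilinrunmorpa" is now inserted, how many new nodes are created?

2

Walking "vilinrunmorpa" from the root, the first 11 characters ("vilinrunmor") follow existing edges; "p" is the first miss.
So 13 − 11 = 2 new nodes.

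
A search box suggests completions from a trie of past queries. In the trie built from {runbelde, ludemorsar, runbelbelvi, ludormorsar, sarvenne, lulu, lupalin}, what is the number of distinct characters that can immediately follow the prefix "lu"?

3

Walk "lu" from the root, arriving at one node.
Characters that immediately follow "lu" among the stored strings: {d, l, p}.
That node has 3 child edges.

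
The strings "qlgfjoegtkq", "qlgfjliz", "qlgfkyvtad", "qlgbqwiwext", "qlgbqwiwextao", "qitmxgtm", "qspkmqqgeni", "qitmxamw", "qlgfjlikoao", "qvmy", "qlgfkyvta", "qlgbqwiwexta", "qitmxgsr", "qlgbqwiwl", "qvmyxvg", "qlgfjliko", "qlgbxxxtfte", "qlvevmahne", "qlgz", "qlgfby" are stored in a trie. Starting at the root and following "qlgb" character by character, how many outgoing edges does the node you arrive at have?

2

Follow the path "qlgb" to its node, then look at its outgoing edges.
Characters that immediately follow "qlgb" among the stored strings: {q, x}.
That node has 2 child edges.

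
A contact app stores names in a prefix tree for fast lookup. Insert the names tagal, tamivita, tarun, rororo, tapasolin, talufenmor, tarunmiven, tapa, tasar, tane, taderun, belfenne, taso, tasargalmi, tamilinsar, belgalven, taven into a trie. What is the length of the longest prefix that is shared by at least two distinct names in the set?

The deepest shared node is where two words last agree before diverging.
e.g. "tarun" and "tarunmiven" share the prefix "tarun" of length 5; no pair shares a longer one.
Longest shared-prefix length: 5

5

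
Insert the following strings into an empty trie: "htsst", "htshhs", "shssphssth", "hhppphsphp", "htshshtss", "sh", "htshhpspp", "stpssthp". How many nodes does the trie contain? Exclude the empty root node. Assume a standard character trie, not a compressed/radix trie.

Insert word by word; a character creates a node only if that edge doesn't already exist:
  "htsst" → 5 new (h, t, s, s, t)
  "htshhs" → prefix "hts" already present; 3 new (h, h, s)
  "shssphssth" → 10 new (s, h, s, s, p, h, s, s, t, h)
  "hhppphsphp" → prefix "h" already present; 9 new (h, p, p, p, h, s, p, h, p)
  "htshshtss" → prefix "htsh" already present; 5 new (s, h, t, s, s)
  "sh" → prefix "sh" already present; 0 new (none)
  "htshhpspp" → prefix "htshh" already present; 4 new (p, s, p, p)
  "stpssthp" → prefix "s" already present; 7 new (t, p, s, s, t, h, p)
Total nodes = 5 + 3 + 10 + 9 + 5 + 0 + 4 + 7 = 43

43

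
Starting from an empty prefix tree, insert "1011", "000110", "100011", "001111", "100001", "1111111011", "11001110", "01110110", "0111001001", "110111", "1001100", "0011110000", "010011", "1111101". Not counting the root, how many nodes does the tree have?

64

For each word, the new-node count is its length minus the longest prefix already in the trie:
  "1011" → 4 new (1, 0, 1, 1)
  "000110" → 6 new (0, 0, 0, 1, 1, 0)
  "100011" → prefix "10" already present; 4 new (0, 0, 1, 1)
  "001111" → prefix "00" already present; 4 new (1, 1, 1, 1)
  "100001" → prefix "1000" already present; 2 new (0, 1)
  "1111111011" → prefix "1" already present; 9 new (1, 1, 1, 1, 1, 1, 0, 1, 1)
  "11001110" → prefix "11" already present; 6 new (0, 0, 1, 1, 1, 0)
  "01110110" → prefix "0" already present; 7 new (1, 1, 1, 0, 1, 1, 0)
  "0111001001" → prefix "01110" already present; 5 new (0, 1, 0, 0, 1)
  "110111" → prefix "110" already present; 3 new (1, 1, 1)
  "1001100" → prefix "100" already present; 4 new (1, 1, 0, 0)
  "0011110000" → prefix "001111" already present; 4 new (0, 0, 0, 0)
  "010011" → prefix "01" already present; 4 new (0, 0, 1, 1)
  "1111101" → prefix "11111" already present; 2 new (0, 1)
Total nodes = 4 + 6 + 4 + 4 + 2 + 9 + 6 + 7 + 5 + 3 + 4 + 4 + 4 + 2 = 64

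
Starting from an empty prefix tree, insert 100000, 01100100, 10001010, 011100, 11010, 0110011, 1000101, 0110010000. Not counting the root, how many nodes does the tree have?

28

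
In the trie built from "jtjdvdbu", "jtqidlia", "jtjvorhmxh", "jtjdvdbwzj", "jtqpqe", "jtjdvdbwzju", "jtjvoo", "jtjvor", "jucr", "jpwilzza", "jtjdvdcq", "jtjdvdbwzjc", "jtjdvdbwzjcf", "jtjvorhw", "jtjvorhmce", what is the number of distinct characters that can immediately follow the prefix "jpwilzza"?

The children of the "jpwilzza" node are the distinct next characters among strings starting with "jpwilzza".
No stored string extends past "jpwilzza".
That node has 0 child edges.

0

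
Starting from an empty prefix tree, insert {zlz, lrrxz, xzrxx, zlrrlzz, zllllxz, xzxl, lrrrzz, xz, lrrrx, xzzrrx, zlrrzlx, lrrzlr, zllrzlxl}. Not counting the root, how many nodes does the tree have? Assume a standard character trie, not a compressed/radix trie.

Count nodes per top-level branch (shared prefixes stored once):
  'l'-branch (lrrrx, lrrrzz, lrrxz, lrrzlr): 12 nodes
  'x'-branch (xz, xzrxx, xzxl, xzzrrx): 11 nodes
  'z'-branch (zllllxz, zllrzlxl, zlrrlzz, zlrrzlx, zlz): 21 nodes
Sum: 44

44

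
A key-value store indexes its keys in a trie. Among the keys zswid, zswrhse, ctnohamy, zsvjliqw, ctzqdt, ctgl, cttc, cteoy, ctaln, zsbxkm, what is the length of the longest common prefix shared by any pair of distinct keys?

3

The deepest shared node is where two words last agree before diverging.
"zswid" and "zswrhse" agree on "zsw" (3 characters) before diverging; nothing deeper is shared.
Longest shared-prefix length: 3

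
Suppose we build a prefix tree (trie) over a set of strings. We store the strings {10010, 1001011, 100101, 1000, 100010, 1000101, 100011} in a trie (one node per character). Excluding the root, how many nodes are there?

12

Count nodes per top-level branch (shared prefixes stored once):
  '1'-branch (1000, 100010, 1000101, 100011, 10010, 100101, 1001011): 12 nodes
Sum: 12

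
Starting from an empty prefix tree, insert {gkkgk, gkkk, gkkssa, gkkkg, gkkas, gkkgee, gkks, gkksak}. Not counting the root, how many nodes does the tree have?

For each word, the new-node count is its length minus the longest prefix already in the trie:
  "gkkgk" → 5 new (g, k, k, g, k)
  "gkkk" → prefix "gkk" already present; 1 new (k)
  "gkkssa" → prefix "gkk" already present; 3 new (s, s, a)
  "gkkkg" → prefix "gkkk" already present; 1 new (g)
  "gkkas" → prefix "gkk" already present; 2 new (a, s)
  "gkkgee" → prefix "gkkg" already present; 2 new (e, e)
  "gkks" → prefix "gkks" already present; 0 new (none)
  "gkksak" → prefix "gkks" already present; 2 new (a, k)
Total nodes = 5 + 1 + 3 + 1 + 2 + 2 + 0 + 2 = 16

16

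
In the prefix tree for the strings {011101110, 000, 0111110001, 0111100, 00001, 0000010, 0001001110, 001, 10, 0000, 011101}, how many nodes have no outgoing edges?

8

A leaf is a node with no children — equivalently, the end of a word that is not a proper prefix of any other stored word.
Those words: "0000010", "00001", "0001001110", "001", "011101110", "0111100", "0111110001", "10"
Leaf count: 8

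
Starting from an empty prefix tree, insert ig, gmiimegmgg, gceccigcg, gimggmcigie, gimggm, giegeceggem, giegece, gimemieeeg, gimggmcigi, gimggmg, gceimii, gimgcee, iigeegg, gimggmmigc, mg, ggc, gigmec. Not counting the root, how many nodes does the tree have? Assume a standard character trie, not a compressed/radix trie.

72

Trace insertions, counting only characters that open a new branch:
  "ig" → 2 new (i, g)
  "gmiimegmgg" → 10 new (g, m, i, i, m, e, g, m, g, g)
  "gceccigcg" → prefix "g" already present; 8 new (c, e, c, c, i, g, c, g)
  "gimggmcigie" → prefix "g" already present; 10 new (i, m, g, g, m, c, i, g, i, e)
  "gimggm" → prefix "gimggm" already present; 0 new (none)
  "giegeceggem" → prefix "gi" already present; 9 new (e, g, e, c, e, g, g, e, m)
  "giegece" → prefix "giegece" already present; 0 new (none)
  "gimemieeeg" → prefix "gim" already present; 7 new (e, m, i, e, e, e, g)
  "gimggmcigi" → prefix "gimggmcigi" already present; 0 new (none)
  "gimggmg" → prefix "gimggm" already present; 1 new (g)
  "gceimii" → prefix "gce" already present; 4 new (i, m, i, i)
  "gimgcee" → prefix "gimg" already present; 3 new (c, e, e)
  "iigeegg" → prefix "i" already present; 6 new (i, g, e, e, g, g)
  "gimggmmigc" → prefix "gimggm" already present; 4 new (m, i, g, c)
  "mg" → 2 new (m, g)
  "ggc" → prefix "g" already present; 2 new (g, c)
  "gigmec" → prefix "gi" already present; 4 new (g, m, e, c)
Total nodes = 2 + 10 + 8 + 10 + 0 + 9 + 0 + 7 + 0 + 1 + 4 + 3 + 6 + 4 + 2 + 2 + 4 = 72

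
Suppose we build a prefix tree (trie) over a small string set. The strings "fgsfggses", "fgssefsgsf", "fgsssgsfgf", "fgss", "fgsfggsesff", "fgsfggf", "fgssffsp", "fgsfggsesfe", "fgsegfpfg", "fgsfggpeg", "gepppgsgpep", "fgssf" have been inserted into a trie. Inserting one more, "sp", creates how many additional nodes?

No existing word starts with "s", so every character of "sp" needs a new node.
2 − 0 = 2 new nodes.

2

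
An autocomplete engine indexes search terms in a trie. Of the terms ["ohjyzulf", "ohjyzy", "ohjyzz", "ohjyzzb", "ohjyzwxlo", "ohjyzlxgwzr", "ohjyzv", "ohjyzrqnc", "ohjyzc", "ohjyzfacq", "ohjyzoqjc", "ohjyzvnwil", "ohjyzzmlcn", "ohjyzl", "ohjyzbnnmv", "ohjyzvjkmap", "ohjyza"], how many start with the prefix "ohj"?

17

Filter for entries beginning with "ohj":
Words under "ohj": ohjyza, ohjyzbnnmv, ohjyzc, ohjyzfacq, ohjyzl, ohjyzlxgwzr, ohjyzoqjc, ohjyzrqnc, ohjyzulf, ohjyzv, ohjyzvjkmap, ohjyzvnwil, ohjyzwxlo, ohjyzy, ohjyzz, ohjyzzb, ohjyzzmlcn
Count: 17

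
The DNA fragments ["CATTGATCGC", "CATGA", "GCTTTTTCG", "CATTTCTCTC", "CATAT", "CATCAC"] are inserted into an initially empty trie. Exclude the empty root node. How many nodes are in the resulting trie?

Insert word by word; a character creates a node only if that edge doesn't already exist:
  "CATTGATCGC" → 10 new (C, A, T, T, G, A, T, C, G, C)
  "CATGA" → prefix "CAT" already present; 2 new (G, A)
  "GCTTTTTCG" → 9 new (G, C, T, T, T, T, T, C, G)
  "CATTTCTCTC" → prefix "CATT" already present; 6 new (T, C, T, C, T, C)
  "CATAT" → prefix "CAT" already present; 2 new (A, T)
  "CATCAC" → prefix "CAT" already present; 3 new (C, A, C)
Total nodes = 10 + 2 + 9 + 6 + 2 + 3 = 32

32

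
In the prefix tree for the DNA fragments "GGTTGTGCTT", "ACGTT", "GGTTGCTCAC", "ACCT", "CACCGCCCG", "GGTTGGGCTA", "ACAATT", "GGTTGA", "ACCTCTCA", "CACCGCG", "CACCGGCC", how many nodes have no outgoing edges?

10

Leaves are exactly the stored words that no other stored word extends.
Those words: "ACAATT", "ACCTCTCA", "ACGTT", "CACCGCCCG", "CACCGCG", "CACCGGCC", "GGTTGA", "GGTTGCTCAC", "GGTTGGGCTA", "GGTTGTGCTT"
Leaf count: 10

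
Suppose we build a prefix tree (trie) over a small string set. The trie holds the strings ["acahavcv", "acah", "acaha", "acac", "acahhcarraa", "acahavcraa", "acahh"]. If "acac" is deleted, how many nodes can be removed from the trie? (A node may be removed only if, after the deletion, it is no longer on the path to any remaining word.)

A node on "acac"'s path can go only if nothing else ends at it or branches off below it.
The suffix "c" (1 node) is used only by "acac"; the node for "aca" still has the child "h", so pruning stops there.
Nodes removed: 1

1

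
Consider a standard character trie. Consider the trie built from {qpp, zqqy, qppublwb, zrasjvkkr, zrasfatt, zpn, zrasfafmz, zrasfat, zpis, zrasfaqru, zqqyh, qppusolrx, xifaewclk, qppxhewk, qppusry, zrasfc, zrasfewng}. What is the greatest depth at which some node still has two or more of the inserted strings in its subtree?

The deepest shared node is where two words last agree before diverging.
e.g. "zrasfat" and "zrasfatt" share the prefix "zrasfat" of length 7; no pair shares a longer one.
Longest shared-prefix length: 7

7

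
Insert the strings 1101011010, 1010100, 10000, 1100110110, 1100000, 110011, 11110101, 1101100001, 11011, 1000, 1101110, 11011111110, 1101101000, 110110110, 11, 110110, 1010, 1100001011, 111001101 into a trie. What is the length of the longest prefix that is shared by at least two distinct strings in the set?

7

The deepest shared node is where two words last agree before diverging.
e.g. "1101101000" and "110110110" share the prefix "1101101" of length 7; no pair shares a longer one.
Longest shared-prefix length: 7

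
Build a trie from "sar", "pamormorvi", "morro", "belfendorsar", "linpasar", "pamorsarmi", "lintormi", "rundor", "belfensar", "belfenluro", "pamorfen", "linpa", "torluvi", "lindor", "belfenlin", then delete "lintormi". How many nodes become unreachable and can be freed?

Walk "lintormi" from the leaf back toward the root, removing each node that no remaining word uses.
The suffix "tormi" (5 nodes) is used only by "lintormi"; the node for "lin" still has the child "p", so pruning stops there.
Nodes removed: 5

5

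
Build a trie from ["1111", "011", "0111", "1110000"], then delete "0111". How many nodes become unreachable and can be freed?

1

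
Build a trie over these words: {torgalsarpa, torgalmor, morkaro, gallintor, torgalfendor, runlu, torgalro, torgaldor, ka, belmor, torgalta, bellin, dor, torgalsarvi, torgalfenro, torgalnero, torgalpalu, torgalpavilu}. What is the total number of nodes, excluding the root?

Count nodes per top-level branch (shared prefixes stored once):
  'b'-branch (bellin, belmor): 9 nodes
  'd'-branch (dor): 3 nodes
  'g'-branch (gallintor): 9 nodes
  'k'-branch (ka): 2 nodes
  'm'-branch (morkaro): 7 nodes
  'r'-branch (runlu): 5 nodes
  't'-branch (torgaldor, torgalfendor, torgalfenro, torgalmor, torgalnero, torgalpalu, torgalpavilu, torgalro, torgalsarpa, torgalsarvi, torgalta): 43 nodes
Sum: 78

78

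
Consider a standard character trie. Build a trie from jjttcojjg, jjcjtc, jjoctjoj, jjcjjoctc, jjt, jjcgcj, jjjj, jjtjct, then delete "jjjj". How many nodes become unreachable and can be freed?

Walk "jjjj" from the leaf back toward the root, removing each node that no remaining word uses.
The suffix "jj" (2 nodes) is used only by "jjjj"; the node for "jj" still has the child "t", so pruning stops there.
Nodes removed: 2

2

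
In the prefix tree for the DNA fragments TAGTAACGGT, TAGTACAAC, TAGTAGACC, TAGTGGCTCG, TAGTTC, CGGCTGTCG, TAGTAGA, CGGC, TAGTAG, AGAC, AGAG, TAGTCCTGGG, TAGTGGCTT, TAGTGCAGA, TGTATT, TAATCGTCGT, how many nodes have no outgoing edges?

Leaves are exactly the stored words that no other stored word extends.
Those words: "AGAC", "AGAG", "CGGCTGTCG", "TAATCGTCGT", "TAGTAACGGT", "TAGTACAAC", "TAGTAGACC", "TAGTCCTGGG", "TAGTGCAGA", "TAGTGGCTCG", "TAGTGGCTT", "TAGTTC", "TGTATT"
Leaf count: 13

13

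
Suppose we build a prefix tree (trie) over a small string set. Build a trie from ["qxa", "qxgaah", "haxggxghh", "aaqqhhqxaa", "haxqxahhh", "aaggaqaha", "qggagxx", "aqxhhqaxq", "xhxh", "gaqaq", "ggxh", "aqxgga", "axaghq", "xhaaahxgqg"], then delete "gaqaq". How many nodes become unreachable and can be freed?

4

After clearing the end-marker at "gaqaq", prune upward until reaching a node still needed by another word.
The suffix "aqaq" (4 nodes) is used only by "gaqaq"; the node for "g" still has the child "g", so pruning stops there.
Nodes removed: 4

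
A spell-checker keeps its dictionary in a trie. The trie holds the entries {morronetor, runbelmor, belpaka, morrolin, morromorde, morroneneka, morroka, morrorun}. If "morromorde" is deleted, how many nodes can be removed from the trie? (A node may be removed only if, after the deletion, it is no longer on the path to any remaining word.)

5

A node on "morromorde"'s path can go only if nothing else ends at it or branches off below it.
The suffix "morde" (5 nodes) is used only by "morromorde"; the node for "morro" still has the child "n", so pruning stops there.
Nodes removed: 5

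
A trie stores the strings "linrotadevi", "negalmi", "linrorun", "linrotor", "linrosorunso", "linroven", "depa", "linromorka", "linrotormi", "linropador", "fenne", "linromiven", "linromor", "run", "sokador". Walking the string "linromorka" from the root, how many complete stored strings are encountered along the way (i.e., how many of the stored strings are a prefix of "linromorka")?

Check each prefix of "linromorka" against the stored set — each match is an end-marker on the path.
Prefixes of the query that are stored words: "linromor", "linromorka"
Count: 2

2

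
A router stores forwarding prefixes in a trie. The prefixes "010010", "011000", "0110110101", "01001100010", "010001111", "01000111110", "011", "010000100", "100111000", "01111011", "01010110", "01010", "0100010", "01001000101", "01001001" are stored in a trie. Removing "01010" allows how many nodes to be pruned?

A node on "01010"'s path can go only if nothing else ends at it or branches off below it.
Every node on "01010" is still needed (e.g. by "01010110"), so nothing is freed.
Nodes removed: 0

0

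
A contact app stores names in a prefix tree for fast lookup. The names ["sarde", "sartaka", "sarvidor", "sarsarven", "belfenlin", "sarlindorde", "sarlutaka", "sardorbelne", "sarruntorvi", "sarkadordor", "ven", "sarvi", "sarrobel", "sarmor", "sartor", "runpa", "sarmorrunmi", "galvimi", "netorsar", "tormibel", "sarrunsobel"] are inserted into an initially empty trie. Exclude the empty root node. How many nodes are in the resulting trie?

115

Insert word by word; a character creates a node only if that edge doesn't already exist:
  "sarde" → 5 new (s, a, r, d, e)
  "sartaka" → prefix "sar" already present; 4 new (t, a, k, a)
  "sarvidor" → prefix "sar" already present; 5 new (v, i, d, o, r)
  "sarsarven" → prefix "sar" already present; 6 new (s, a, r, v, e, n)
  "belfenlin" → 9 new (b, e, l, f, e, n, l, i, n)
  "sarlindorde" → prefix "sar" already present; 8 new (l, i, n, d, o, r, d, e)
  "sarlutaka" → prefix "sarl" already present; 5 new (u, t, a, k, a)
  "sardorbelne" → prefix "sard" already present; 7 new (o, r, b, e, l, n, e)
  "sarruntorvi" → prefix "sar" already present; 8 new (r, u, n, t, o, r, v, i)
  "sarkadordor" → prefix "sar" already present; 8 new (k, a, d, o, r, d, o, r)
  "ven" → 3 new (v, e, n)
  "sarvi" → prefix "sarvi" already present; 0 new (none)
  "sarrobel" → prefix "sarr" already present; 4 new (o, b, e, l)
  "sarmor" → prefix "sar" already present; 3 new (m, o, r)
  "sartor" → prefix "sart" already present; 2 new (o, r)
  "runpa" → 5 new (r, u, n, p, a)
  "sarmorrunmi" → prefix "sarmor" already present; 5 new (r, u, n, m, i)
  "galvimi" → 7 new (g, a, l, v, i, m, i)
  "netorsar" → 8 new (n, e, t, o, r, s, a, r)
  "tormibel" → 8 new (t, o, r, m, i, b, e, l)
  "sarrunsobel" → prefix "sarrun" already present; 5 new (s, o, b, e, l)
Total nodes = 5 + 4 + 5 + 6 + 9 + 8 + 5 + 7 + 8 + 8 + 3 + 0 + 4 + 3 + 2 + 5 + 5 + 7 + 8 + 8 + 5 = 115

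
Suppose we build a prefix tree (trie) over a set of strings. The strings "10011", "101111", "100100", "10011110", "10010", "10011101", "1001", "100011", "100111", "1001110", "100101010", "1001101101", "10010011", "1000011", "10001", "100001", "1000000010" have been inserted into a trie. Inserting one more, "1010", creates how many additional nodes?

1

"101" is already a path in the trie; the remaining "0" must be added.
So 4 − 3 = 1 new nodes.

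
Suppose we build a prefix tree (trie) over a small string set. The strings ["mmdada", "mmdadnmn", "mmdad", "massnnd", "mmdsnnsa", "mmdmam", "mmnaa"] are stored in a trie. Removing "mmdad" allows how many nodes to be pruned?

0

A node on "mmdad"'s path can go only if nothing else ends at it or branches off below it.
Every node on "mmdad" is still needed (e.g. by "mmdada"), so nothing is freed.
Nodes removed: 0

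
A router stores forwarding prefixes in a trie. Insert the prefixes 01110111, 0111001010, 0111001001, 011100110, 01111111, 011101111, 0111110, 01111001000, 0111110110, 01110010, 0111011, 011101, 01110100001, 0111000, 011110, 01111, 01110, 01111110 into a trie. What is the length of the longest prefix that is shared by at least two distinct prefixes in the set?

8

Equivalently: take the maximum, over all pairs, of their longest common prefix length.
"01110010" and "0111001001" agree on "01110010" (8 characters) before diverging; nothing deeper is shared.
Longest shared-prefix length: 8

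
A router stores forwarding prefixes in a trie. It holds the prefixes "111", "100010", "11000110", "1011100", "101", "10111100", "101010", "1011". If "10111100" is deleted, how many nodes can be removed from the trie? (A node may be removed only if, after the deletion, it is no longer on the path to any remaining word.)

Walk "10111100" from the leaf back toward the root, removing each node that no remaining word uses.
The suffix "100" (3 nodes) is used only by "10111100"; the node for "10111" still has the child "0", so pruning stops there.
Nodes removed: 3

3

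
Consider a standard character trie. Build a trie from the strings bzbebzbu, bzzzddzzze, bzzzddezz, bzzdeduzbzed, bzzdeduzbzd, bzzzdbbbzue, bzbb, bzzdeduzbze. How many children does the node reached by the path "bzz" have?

2

The children of the "bzz" node are the distinct next characters among strings starting with "bzz".
Distinct next characters after "bzz": d, z.
That node has 2 child edges.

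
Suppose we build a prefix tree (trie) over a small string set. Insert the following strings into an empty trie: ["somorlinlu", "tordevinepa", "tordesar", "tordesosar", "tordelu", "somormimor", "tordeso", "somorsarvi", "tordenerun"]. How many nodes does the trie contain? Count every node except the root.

45

Trace insertions, counting only characters that open a new branch:
  "somorlinlu" → 10 new (s, o, m, o, r, l, i, n, l, u)
  "tordevinepa" → 11 new (t, o, r, d, e, v, i, n, e, p, a)
  "tordesar" → prefix "torde" already present; 3 new (s, a, r)
  "tordesosar" → prefix "tordes" already present; 4 new (o, s, a, r)
  "tordelu" → prefix "torde" already present; 2 new (l, u)
  "somormimor" → prefix "somor" already present; 5 new (m, i, m, o, r)
  "tordeso" → prefix "tordeso" already present; 0 new (none)
  "somorsarvi" → prefix "somor" already present; 5 new (s, a, r, v, i)
  "tordenerun" → prefix "torde" already present; 5 new (n, e, r, u, n)
Total nodes = 10 + 11 + 3 + 4 + 2 + 5 + 0 + 5 + 5 = 45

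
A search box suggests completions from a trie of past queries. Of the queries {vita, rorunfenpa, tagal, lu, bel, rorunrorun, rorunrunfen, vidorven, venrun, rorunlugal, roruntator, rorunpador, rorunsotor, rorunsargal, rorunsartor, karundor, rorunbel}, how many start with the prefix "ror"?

10

Walk to "ror"; the words in its subtree are exactly those with that prefix.
Matches: "rorunbel", "rorunfenpa", "rorunlugal", "rorunpador", "rorunrorun", "rorunrunfen", "rorunsargal", "rorunsartor", "rorunsotor", "roruntator"
Count: 10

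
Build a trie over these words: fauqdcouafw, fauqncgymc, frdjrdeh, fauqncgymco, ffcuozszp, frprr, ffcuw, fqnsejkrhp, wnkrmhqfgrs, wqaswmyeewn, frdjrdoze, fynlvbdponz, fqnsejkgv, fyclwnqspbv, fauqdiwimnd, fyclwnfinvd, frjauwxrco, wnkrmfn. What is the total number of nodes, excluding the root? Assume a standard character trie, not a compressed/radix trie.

112

Insert word by word; a character creates a node only if that edge doesn't already exist:
  "fauqdcouafw" → 11 new (f, a, u, q, d, c, o, u, a, f, w)
  "fauqncgymc" → prefix "fauq" already present; 6 new (n, c, g, y, m, c)
  "frdjrdeh" → prefix "f" already present; 7 new (r, d, j, r, d, e, h)
  "fauqncgymco" → prefix "fauqncgymc" already present; 1 new (o)
  "ffcuozszp" → prefix "f" already present; 8 new (f, c, u, o, z, s, z, p)
  "frprr" → prefix "fr" already present; 3 new (p, r, r)
  "ffcuw" → prefix "ffcu" already present; 1 new (w)
  "fqnsejkrhp" → prefix "f" already present; 9 new (q, n, s, e, j, k, r, h, p)
  "wnkrmhqfgrs" → 11 new (w, n, k, r, m, h, q, f, g, r, s)
  "wqaswmyeewn" → prefix "w" already present; 10 new (q, a, s, w, m, y, e, e, w, n)
  "frdjrdoze" → prefix "frdjrd" already present; 3 new (o, z, e)
  "fynlvbdponz" → prefix "f" already present; 10 new (y, n, l, v, b, d, p, o, n, z)
  "fqnsejkgv" → prefix "fqnsejk" already present; 2 new (g, v)
  "fyclwnqspbv" → prefix "fy" already present; 9 new (c, l, w, n, q, s, p, b, v)
  "fauqdiwimnd" → prefix "fauqd" already present; 6 new (i, w, i, m, n, d)
  "fyclwnfinvd" → prefix "fyclwn" already present; 5 new (f, i, n, v, d)
  "frjauwxrco" → prefix "fr" already present; 8 new (j, a, u, w, x, r, c, o)
  "wnkrmfn" → prefix "wnkrm" already present; 2 new (f, n)
Total nodes = 11 + 6 + 7 + 1 + 8 + 3 + 1 + 9 + 11 + 10 + 3 + 10 + 2 + 9 + 6 + 5 + 8 + 2 = 112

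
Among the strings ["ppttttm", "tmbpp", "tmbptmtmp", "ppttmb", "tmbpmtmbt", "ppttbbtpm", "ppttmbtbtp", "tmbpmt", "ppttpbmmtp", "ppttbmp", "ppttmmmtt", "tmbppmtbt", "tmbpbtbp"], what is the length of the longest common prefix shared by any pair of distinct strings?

6

Equivalently: take the maximum, over all pairs, of their longest common prefix length.
"ppttmb" and "ppttmbtbtp" agree on "ppttmb" (6 characters) before diverging; nothing deeper is shared.
Longest shared-prefix length: 6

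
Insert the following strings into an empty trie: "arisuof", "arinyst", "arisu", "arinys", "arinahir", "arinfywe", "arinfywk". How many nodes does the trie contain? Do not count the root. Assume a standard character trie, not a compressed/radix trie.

Trie structure (* marks end of a word):
(root)
└─ a
   └─ r
      └─ i
         ├─ n
         │  ├─ a
         │  │  └─ h
         │  │     └─ i
         │  │        └─ r *
         │  ├─ f
         │  │  └─ y
         │  │     └─ w
         │  │        ├─ e *
         │  │        └─ k *
         │  └─ y
         │     └─ s *
         │        └─ t *
         └─ s
            └─ u *
               └─ o
                  └─ f *
Counting every labelled node above: 20.

20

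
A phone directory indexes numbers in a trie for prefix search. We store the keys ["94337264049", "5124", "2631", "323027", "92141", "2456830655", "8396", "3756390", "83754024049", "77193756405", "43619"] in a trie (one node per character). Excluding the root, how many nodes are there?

73

Insert word by word; a character creates a node only if that edge doesn't already exist:
  "94337264049" → 11 new (9, 4, 3, 3, 7, 2, 6, 4, 0, 4, 9)
  "5124" → 4 new (5, 1, 2, 4)
  "2631" → 4 new (2, 6, 3, 1)
  "323027" → 6 new (3, 2, 3, 0, 2, 7)
  "92141" → prefix "9" already present; 4 new (2, 1, 4, 1)
  "2456830655" → prefix "2" already present; 9 new (4, 5, 6, 8, 3, 0, 6, 5, 5)
  "8396" → 4 new (8, 3, 9, 6)
  "3756390" → prefix "3" already present; 6 new (7, 5, 6, 3, 9, 0)
  "83754024049" → prefix "83" already present; 9 new (7, 5, 4, 0, 2, 4, 0, 4, 9)
  "77193756405" → 11 new (7, 7, 1, 9, 3, 7, 5, 6, 4, 0, 5)
  "43619" → 5 new (4, 3, 6, 1, 9)
Total nodes = 11 + 4 + 4 + 6 + 4 + 9 + 4 + 6 + 9 + 11 + 5 = 73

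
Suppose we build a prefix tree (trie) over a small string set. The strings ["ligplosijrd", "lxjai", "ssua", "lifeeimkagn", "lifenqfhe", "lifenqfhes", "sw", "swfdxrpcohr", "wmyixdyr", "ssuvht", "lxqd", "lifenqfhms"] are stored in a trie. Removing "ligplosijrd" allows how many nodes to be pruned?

9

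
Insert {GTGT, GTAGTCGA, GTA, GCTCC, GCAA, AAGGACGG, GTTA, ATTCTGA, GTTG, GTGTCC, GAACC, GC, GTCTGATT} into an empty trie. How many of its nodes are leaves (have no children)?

Leaves are exactly the stored words that no other stored word extends.
Those words: "AAGGACGG", "ATTCTGA", "GAACC", "GCAA", "GCTCC", "GTAGTCGA", "GTCTGATT", "GTGTCC", "GTTA", "GTTG"
Leaf count: 10

10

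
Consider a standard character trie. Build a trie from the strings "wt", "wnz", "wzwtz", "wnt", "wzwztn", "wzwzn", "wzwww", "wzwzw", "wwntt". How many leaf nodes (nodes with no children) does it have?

9

A leaf is a node with no children — equivalently, the end of a word that is not a proper prefix of any other stored word.
Those words: "wnt", "wnz", "wt", "wwntt", "wzwtz", "wzwww", "wzwzn", "wzwztn", "wzwzw"
Leaf count: 9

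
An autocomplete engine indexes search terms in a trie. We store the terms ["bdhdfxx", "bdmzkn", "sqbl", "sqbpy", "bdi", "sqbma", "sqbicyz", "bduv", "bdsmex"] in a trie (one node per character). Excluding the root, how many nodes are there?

30

Insert word by word; a character creates a node only if that edge doesn't already exist:
  "bdhdfxx" → 7 new (b, d, h, d, f, x, x)
  "bdmzkn" → prefix "bd" already present; 4 new (m, z, k, n)
  "sqbl" → 4 new (s, q, b, l)
  "sqbpy" → prefix "sqb" already present; 2 new (p, y)
  "bdi" → prefix "bd" already present; 1 new (i)
  "sqbma" → prefix "sqb" already present; 2 new (m, a)
  "sqbicyz" → prefix "sqb" already present; 4 new (i, c, y, z)
  "bduv" → prefix "bd" already present; 2 new (u, v)
  "bdsmex" → prefix "bd" already present; 4 new (s, m, e, x)
Total nodes = 7 + 4 + 4 + 2 + 1 + 2 + 4 + 2 + 4 = 30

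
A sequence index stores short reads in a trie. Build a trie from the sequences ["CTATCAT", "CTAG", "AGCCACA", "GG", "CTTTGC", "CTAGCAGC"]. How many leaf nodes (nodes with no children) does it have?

Leaves are exactly the stored words that no other stored word extends.
Those words: "AGCCACA", "CTAGCAGC", "CTATCAT", "CTTTGC", "GG"
Leaf count: 5

5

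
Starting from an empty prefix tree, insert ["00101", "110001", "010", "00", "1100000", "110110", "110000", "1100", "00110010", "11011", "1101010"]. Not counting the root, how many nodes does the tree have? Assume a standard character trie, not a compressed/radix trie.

Count nodes per top-level branch (shared prefixes stored once):
  '0'-branch (00, 00101, 00110010, 010): 12 nodes
  '1'-branch (1100, 110000, 1100000, 110001, 1101010, 11011, 110110): 14 nodes
Sum: 26

26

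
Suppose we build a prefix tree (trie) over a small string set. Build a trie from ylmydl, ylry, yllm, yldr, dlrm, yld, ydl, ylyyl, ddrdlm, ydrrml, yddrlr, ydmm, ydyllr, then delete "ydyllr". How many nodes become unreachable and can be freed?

4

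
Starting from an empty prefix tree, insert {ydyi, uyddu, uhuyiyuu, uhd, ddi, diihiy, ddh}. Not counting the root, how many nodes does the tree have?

26

Count nodes per top-level branch (shared prefixes stored once):
  'd'-branch (ddh, ddi, diihiy): 9 nodes
  'u'-branch (uhd, uhuyiyuu, uyddu): 13 nodes
  'y'-branch (ydyi): 4 nodes
Sum: 26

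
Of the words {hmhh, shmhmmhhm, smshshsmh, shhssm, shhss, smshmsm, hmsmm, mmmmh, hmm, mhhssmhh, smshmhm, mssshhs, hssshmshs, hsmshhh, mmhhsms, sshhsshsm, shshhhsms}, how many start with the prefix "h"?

Walk to "h"; the words in its subtree are exactly those with that prefix.
Words under "h": hmhh, hmm, hmsmm, hsmshhh, hssshmshs
Count: 5

5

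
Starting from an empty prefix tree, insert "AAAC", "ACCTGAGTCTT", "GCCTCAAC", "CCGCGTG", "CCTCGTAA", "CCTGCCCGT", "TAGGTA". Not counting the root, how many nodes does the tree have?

47

Insert word by word; a character creates a node only if that edge doesn't already exist:
  "AAAC" → 4 new (A, A, A, C)
  "ACCTGAGTCTT" → prefix "A" already present; 10 new (C, C, T, G, A, G, T, C, T, T)
  "GCCTCAAC" → 8 new (G, C, C, T, C, A, A, C)
  "CCGCGTG" → 7 new (C, C, G, C, G, T, G)
  "CCTCGTAA" → prefix "CC" already present; 6 new (T, C, G, T, A, A)
  "CCTGCCCGT" → prefix "CCT" already present; 6 new (G, C, C, C, G, T)
  "TAGGTA" → 6 new (T, A, G, G, T, A)
Total nodes = 4 + 10 + 8 + 7 + 6 + 6 + 6 = 47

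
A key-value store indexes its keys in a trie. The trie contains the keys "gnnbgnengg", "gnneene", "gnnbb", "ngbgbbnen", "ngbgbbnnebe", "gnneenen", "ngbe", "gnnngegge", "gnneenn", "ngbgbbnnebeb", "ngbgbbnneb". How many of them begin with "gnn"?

6

Traverse to the node for "gnn", then collect every word in that subtree.
Matches: "gnnbb", "gnnbgnengg", "gnneene", "gnneenen", "gnneenn", "gnnngegge"
Count: 6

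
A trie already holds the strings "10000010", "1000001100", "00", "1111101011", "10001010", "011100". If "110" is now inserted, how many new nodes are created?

1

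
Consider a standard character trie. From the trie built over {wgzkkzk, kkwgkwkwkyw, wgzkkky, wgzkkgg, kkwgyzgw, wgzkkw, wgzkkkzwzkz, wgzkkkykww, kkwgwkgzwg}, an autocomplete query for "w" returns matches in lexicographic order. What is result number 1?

wgzkkgg

Filter for "w…" and sort: "wgzkkgg", "wgzkkky", "wgzkkkykww", "wgzkkkzwzkz", "wgzkkw", "wgzkkzk"
The 1st is wgzkkgg.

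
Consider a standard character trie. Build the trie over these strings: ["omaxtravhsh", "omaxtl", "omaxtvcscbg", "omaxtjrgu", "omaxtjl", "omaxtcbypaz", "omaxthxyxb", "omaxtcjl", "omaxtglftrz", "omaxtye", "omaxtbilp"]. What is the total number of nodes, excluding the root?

Trace insertions, counting only characters that open a new branch:
  "omaxtravhsh" → 11 new (o, m, a, x, t, r, a, v, h, s, h)
  "omaxtl" → prefix "omaxt" already present; 1 new (l)
  "omaxtvcscbg" → prefix "omaxt" already present; 6 new (v, c, s, c, b, g)
  "omaxtjrgu" → prefix "omaxt" already present; 4 new (j, r, g, u)
  "omaxtjl" → prefix "omaxtj" already present; 1 new (l)
  "omaxtcbypaz" → prefix "omaxt" already present; 6 new (c, b, y, p, a, z)
  "omaxthxyxb" → prefix "omaxt" already present; 5 new (h, x, y, x, b)
  "omaxtcjl" → prefix "omaxtc" already present; 2 new (j, l)
  "omaxtglftrz" → prefix "omaxt" already present; 6 new (g, l, f, t, r, z)
  "omaxtye" → prefix "omaxt" already present; 2 new (y, e)
  "omaxtbilp" → prefix "omaxt" already present; 4 new (b, i, l, p)
Total nodes = 11 + 1 + 6 + 4 + 1 + 6 + 5 + 2 + 6 + 2 + 4 = 48

48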